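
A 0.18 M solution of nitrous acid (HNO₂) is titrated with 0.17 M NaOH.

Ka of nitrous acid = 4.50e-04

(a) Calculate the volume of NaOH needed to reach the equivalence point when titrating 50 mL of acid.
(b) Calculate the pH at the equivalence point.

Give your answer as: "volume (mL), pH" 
V = 52.9 mL, pH = 8.14

(a) At equivalence: moles acid = moles base.
moles acid = 0.18 × 0.05 = 0.009 mol; V_NaOH = 0.009/0.17 = 0.05294 L = 52.9 mL.
(b) At equivalence, all acid → conjugate base A⁻ at [A⁻] = 0.009/0.1029 = 0.08743 M.
Kb = Kw/Ka = 1.0e-14/4.50e-04 = 2.222e-11; [OH⁻] = √(Kb·[A⁻]) = 1.394e-06; pOH = 5.86; pH = 14 − pOH = 8.14.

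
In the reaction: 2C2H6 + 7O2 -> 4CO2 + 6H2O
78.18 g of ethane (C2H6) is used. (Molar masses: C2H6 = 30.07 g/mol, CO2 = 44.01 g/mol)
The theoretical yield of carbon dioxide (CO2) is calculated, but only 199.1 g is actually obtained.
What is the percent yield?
Moles of C2H6 = 78.18 g ÷ 30.07 g/mol = 2.59993 mol
Mole ratio: 4 mol CO2 / 2 mol C2H6
Moles of CO2 = 2.59993 × (4/2) = 5.19987 mol
Theoretical yield = 5.19987 mol × 44.01 g/mol = 228.85 g
Actual yield = 199.1 g
Percent yield = (199.1 / 228.85) × 100% = 87.0%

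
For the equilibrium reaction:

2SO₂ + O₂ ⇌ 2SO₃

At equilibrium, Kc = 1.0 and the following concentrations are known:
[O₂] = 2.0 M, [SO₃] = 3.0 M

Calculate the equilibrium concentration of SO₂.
[SO₂] = 2.1213 M

Kc = ([SO₃]^2) / ([SO₂]^2 × [O₂]) = 1.0
[SO₂]^2 = (product terms)/(Kc · other reactant terms) = 9 / (1.0 · 2) = 4.5
[SO₂] = (4.5)^(1/2) = 2.1213 M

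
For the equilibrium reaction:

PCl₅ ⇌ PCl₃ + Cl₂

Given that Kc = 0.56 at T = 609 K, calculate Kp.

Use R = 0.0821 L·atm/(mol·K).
K_p = 27.9994

Δn = (moles gaseous products) − (moles gaseous reactants) = 1
T = 609 K; RT = 0.0821 × 609 = 49.9989
Kp = Kc·(RT)^Δn = 0.56 × (49.9989)^1 = 0.56 × 49.9989 = 27.9994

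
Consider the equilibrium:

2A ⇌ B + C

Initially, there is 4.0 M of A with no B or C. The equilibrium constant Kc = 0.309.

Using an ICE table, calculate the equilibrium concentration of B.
[B] = 1.053 M

ICE: [A] = 4.0 − 2x, [B] = [C] = x.
Kc = x²/(4.0 − 2x)² = 0.309 ⇒ √Kc = x/(4.0 − 2x).
x = √0.309·4.0/(1 + 2√0.309) = 0.55588·4.0/2.1118 = 1.0529.
[B] = x = 1.053 M.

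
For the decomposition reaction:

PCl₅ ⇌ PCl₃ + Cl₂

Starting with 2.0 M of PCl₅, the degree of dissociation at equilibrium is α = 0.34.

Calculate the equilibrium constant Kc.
K_c = 0.3503

x = α·[A]₀ = 0.34 × 2.0 = 0.68 M dissociated.
At eq: [PCl₅] = 2.0 − 0.68 = 1.32 M; [PCl₃] = [Cl₂] = x = 0.68 M.
Kc = [PCl₃][Cl₂]/[PCl₅] = (0.68)²/1.32 = 0.3503.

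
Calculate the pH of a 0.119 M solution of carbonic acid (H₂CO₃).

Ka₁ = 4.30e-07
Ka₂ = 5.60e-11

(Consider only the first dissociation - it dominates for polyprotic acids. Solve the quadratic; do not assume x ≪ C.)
pH = 3.65

x² + Ka₁·x − Ka₁·C = 0 with Ka₁ = 4.30e-07, C = 0.119.
x = (−Ka₁ + √(Ka₁² + 4·Ka₁·C))/2 = 2.2599e-04 M, so pH = 3.65.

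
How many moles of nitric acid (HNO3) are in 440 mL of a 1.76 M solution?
Moles = Molarity × Volume (L)
Moles = 1.76 M × 0.44 L = 0.7744 mol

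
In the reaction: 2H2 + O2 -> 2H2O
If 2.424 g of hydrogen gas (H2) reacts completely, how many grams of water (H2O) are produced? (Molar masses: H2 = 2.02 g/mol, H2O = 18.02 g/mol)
Moles of H2 = 2.424 g ÷ 2.02 g/mol = 1.2 mol
Mole ratio: 2 mol H2O / 2 mol H2
Moles of H2O = 1.2 × (2/2) = 1.2 mol
Mass of H2O = 1.2 mol × 18.02 g/mol = 21.62 g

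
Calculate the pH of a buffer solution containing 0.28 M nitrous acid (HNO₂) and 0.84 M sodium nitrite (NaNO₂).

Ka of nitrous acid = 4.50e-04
pH = 3.82

pKa = -log(4.50e-04) = 3.35. pH = pKa + log([A⁻]/[HA]) = 3.35 + log(0.84/0.28)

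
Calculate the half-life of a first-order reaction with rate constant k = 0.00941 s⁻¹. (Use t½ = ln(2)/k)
73.66 s

t½ = ln(2)/k = 0.6931/0.00941 = 73.66 s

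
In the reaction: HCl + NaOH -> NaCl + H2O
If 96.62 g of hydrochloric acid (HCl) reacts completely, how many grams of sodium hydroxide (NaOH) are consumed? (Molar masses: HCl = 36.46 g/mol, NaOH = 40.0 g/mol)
Moles of HCl = 96.62 g ÷ 36.46 g/mol = 2.65003 mol
Mole ratio: 1 mol NaOH / 1 mol HCl
Moles of NaOH = 2.65003 × (1/1) = 2.65003 mol
Mass of NaOH = 2.65003 mol × 40.0 g/mol = 106 g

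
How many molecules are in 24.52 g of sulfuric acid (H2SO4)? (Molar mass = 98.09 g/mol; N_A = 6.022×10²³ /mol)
Moles = 24.52 g ÷ 98.09 g/mol = 0.249975 mol
Molecules = 0.249975 mol × 6.022×10²³ /mol = 1.505e+23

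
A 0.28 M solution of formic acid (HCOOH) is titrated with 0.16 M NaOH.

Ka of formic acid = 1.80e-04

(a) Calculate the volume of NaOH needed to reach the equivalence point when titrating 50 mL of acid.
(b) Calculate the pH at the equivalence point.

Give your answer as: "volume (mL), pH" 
V = 87.5 mL, pH = 8.38

(a) At equivalence: moles acid = moles base.
moles acid = 0.28 × 0.05 = 0.014 mol; V_NaOH = 0.014/0.16 = 0.0875 L = 87.5 mL.
(b) At equivalence, all acid → conjugate base A⁻ at [A⁻] = 0.014/0.1375 = 0.1018 M.
Kb = Kw/Ka = 1.0e-14/1.80e-04 = 5.556e-11; [OH⁻] = √(Kb·[A⁻]) = 2.378e-06; pOH = 5.62; pH = 14 − pOH = 8.38.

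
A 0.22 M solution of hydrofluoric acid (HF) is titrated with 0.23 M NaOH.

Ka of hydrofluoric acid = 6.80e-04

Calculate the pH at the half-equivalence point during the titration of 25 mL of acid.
pH = pKa = 3.17

At the half-equivalence point, [HA] = [A⁻], so by Henderson–Hasselbalch pH = pKa + log(1) = pKa.
pKa = −log(6.80e-04) = 3.17.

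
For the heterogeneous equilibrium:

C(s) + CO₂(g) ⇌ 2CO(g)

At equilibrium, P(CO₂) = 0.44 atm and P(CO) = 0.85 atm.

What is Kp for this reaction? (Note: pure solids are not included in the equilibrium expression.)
K_p = 1.642

Solid C is excluded.
Kp = P(CO)²/P(CO₂) = (0.85)²/0.44 = 0.7225/0.44 = 1.642.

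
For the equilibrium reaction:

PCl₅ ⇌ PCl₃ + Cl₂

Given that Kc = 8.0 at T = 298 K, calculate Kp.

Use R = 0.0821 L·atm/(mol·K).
K_p = 195.7264

Δn = (moles gaseous products) − (moles gaseous reactants) = 1
T = 298 K; RT = 0.0821 × 298 = 24.4658
Kp = Kc·(RT)^Δn = 8.0 × (24.4658)^1 = 8.0 × 24.4658 = 195.7264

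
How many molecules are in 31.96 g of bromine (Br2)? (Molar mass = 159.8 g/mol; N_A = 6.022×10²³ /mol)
Moles = 31.96 g ÷ 159.8 g/mol = 0.2 mol
Molecules = 0.2 mol × 6.022×10²³ /mol = 1.204e+23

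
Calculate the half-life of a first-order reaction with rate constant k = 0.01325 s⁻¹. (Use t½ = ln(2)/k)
52.31 s

t½ = ln(2)/k = 0.6931/0.01325 = 52.31 s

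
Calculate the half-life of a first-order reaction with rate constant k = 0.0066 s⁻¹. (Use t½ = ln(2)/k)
105.02 s

t½ = ln(2)/k = 0.6931/0.0066 = 105.02 s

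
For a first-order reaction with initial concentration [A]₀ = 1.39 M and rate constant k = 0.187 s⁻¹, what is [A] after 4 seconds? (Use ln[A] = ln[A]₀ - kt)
0.6579 M

ln[A] = ln[A]₀ - k·t = ln(1.39) - (0.187)·(4) = 0.3293 - 0.7480 = -0.4187
[A] = e^(-0.4187) = 0.6579 M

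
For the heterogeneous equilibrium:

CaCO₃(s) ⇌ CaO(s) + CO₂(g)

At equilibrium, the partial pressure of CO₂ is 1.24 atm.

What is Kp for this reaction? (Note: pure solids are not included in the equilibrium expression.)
K_p = 1.24

Solids (CaCO₃, CaO) have activity 1 and are excluded.
Kp = P(CO₂) = 1.24.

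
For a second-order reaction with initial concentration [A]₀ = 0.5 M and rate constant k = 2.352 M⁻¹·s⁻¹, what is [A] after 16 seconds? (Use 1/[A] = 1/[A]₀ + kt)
0.0252 M

1/[A] = 1/[A]₀ + k·t = 1/0.5 + (2.352)·(16) = 2.0000 + 37.6320 = 39.6320
[A] = 1/39.6320 = 0.0252 M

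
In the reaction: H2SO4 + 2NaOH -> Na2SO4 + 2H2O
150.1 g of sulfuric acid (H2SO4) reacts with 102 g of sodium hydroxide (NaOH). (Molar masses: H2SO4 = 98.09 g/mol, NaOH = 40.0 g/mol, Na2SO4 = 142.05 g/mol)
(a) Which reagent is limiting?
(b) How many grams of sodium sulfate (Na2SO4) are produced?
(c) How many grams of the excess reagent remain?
(a) NaOH, (b) 181.1 g, (c) 25.04 g

Moles of H2SO4 = 150.1 g ÷ 98.09 g/mol = 1.53023 mol
Moles of NaOH = 102 g ÷ 40.0 g/mol = 2.55 mol
Moles ÷ coefficient: H2SO4: 1.53023/1 = 1.53, NaOH: 2.55/2 = 1.275
(a) NaOH has the smaller value, so NaOH is the limiting reagent.
(b) Moles of Na2SO4 = 2.55 mol NaOH × (1/2) = 1.275 mol; mass = 1.275 mol × 142.05 g/mol = 181.1 g
(c) H2SO4 consumed = 2.55 × (1/2) = 1.275 mol; remaining = 1.53023 − 1.275 = 0.255227 mol; mass = 0.255227 mol × 98.09 g/mol = 25.04 g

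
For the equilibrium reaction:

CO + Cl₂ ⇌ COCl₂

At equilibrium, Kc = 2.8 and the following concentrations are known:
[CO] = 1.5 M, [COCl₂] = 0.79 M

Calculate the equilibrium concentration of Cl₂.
[Cl₂] = 0.1881 M

Kc = ([COCl₂]) / ([CO] × [Cl₂]) = 2.8
[Cl₂]^1 = (product terms)/(Kc · other reactant terms) = 0.79 / (2.8 · 1.5) = 0.1881
[Cl₂] = 0.1881 M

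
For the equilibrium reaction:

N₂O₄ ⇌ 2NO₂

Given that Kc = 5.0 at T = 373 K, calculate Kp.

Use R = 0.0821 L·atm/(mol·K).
K_p = 153.1165

Δn = (moles gaseous products) − (moles gaseous reactants) = 1
T = 373 K; RT = 0.0821 × 373 = 30.6233
Kp = Kc·(RT)^Δn = 5.0 × (30.6233)^1 = 5.0 × 30.6233 = 153.1165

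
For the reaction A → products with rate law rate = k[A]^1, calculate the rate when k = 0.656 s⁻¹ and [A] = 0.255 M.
0.1673 M/s

rate = k·[A]^1 = 0.656·(0.255)^1 = 0.656·0.255 = 0.1673 M/s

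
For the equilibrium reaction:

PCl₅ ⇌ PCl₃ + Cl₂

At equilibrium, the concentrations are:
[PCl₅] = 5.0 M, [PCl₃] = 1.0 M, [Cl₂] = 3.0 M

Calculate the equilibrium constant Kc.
K_c = 0.6000

Kc = ([PCl₃] × [Cl₂]) / ([PCl₅])
   = ((1.0)·(3.0)) / ((5.0))
   = 3 / 5 = 0.6000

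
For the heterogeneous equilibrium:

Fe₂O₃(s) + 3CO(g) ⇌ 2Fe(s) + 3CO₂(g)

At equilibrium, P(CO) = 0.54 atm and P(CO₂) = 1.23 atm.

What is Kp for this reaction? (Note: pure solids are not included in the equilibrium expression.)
K_p = 11.818

Solids (Fe₂O₃, Fe) are excluded.
Kp = P(CO₂)³/P(CO)³ = (1.23)³/(0.54)³ = 1.861/0.1575 = 11.818.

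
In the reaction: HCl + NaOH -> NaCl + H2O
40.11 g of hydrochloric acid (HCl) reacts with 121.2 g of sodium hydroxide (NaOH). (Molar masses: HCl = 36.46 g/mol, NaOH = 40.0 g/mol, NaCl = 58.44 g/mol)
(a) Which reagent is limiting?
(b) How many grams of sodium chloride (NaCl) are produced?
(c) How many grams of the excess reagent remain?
(a) HCl, (b) 64.29 g, (c) 77.2 g

Moles of HCl = 40.11 g ÷ 36.46 g/mol = 1.10011 mol
Moles of NaOH = 121.2 g ÷ 40.0 g/mol = 3.03 mol
Moles ÷ coefficient: HCl: 1.10011/1 = 1.1, NaOH: 3.03/1 = 3.03
(a) HCl has the smaller value, so HCl is the limiting reagent.
(b) Moles of NaCl = 1.10011 mol HCl × (1/1) = 1.10011 mol; mass = 1.10011 mol × 58.44 g/mol = 64.29 g
(c) NaOH consumed = 1.10011 × (1/1) = 1.10011 mol; remaining = 3.03 − 1.10011 = 1.92989 mol; mass = 1.92989 mol × 40.0 g/mol = 77.2 g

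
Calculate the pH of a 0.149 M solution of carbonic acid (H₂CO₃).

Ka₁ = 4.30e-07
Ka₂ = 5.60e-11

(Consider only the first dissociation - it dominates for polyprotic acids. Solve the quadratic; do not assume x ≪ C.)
pH = 3.60

x² + Ka₁·x − Ka₁·C = 0 with Ka₁ = 4.30e-07, C = 0.149.
x = (−Ka₁ + √(Ka₁² + 4·Ka₁·C))/2 = 2.5291e-04 M, so pH = 3.60.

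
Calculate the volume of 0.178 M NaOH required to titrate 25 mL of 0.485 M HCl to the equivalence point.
V_{base} = 68.1 mL

At equivalence: moles acid = moles base.
moles HCl = 0.485 M × 0.025 L = 0.012125 mol
V_NaOH = 0.012125 mol ÷ 0.178 M = 0.06812 L = 68.1 mL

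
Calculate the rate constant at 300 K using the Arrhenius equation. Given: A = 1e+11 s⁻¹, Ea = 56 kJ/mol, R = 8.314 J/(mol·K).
1.77e+01 s⁻¹

k = A·exp(-Ea/(R·T)) = 1e+11·exp(-56000/(8.314·300)) = 1e+11·exp(-22.4521) = 1e+11·1.7749e-10 = 1.77e+01 s⁻¹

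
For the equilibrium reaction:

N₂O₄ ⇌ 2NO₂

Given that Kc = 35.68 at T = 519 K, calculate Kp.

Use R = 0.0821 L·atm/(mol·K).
K_p = 1.52e+03

Δn = (moles gaseous products) − (moles gaseous reactants) = 1
T = 519 K; RT = 0.0821 × 519 = 42.6099
Kp = Kc·(RT)^Δn = 35.68 × (42.6099)^1 = 35.68 × 42.6099 = 1.52e+03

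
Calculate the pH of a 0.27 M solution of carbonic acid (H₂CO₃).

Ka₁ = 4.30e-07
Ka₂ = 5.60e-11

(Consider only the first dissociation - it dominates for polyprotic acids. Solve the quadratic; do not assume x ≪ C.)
pH = 3.47

x² + Ka₁·x − Ka₁·C = 0 with Ka₁ = 4.30e-07, C = 0.27.
x = (−Ka₁ + √(Ka₁² + 4·Ka₁·C))/2 = 3.4052e-04 M, so pH = 3.47.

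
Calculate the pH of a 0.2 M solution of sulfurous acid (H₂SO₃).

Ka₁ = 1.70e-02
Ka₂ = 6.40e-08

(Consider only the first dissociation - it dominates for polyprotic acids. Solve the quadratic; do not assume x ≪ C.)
pH = 1.30

x² + Ka₁·x − Ka₁·C = 0 with Ka₁ = 1.70e-02, C = 0.2.
x = (−Ka₁ + √(Ka₁² + 4·Ka₁·C))/2 = 5.0426e-02 M, so pH = 1.30.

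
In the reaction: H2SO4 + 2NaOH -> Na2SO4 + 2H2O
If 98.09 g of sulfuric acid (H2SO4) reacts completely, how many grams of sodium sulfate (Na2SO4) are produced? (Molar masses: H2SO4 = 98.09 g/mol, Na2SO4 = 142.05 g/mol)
Moles of H2SO4 = 98.09 g ÷ 98.09 g/mol = 1 mol
Mole ratio: 1 mol Na2SO4 / 1 mol H2SO4
Moles of Na2SO4 = 1 × (1/1) = 1 mol
Mass of Na2SO4 = 1 mol × 142.05 g/mol = 142.1 g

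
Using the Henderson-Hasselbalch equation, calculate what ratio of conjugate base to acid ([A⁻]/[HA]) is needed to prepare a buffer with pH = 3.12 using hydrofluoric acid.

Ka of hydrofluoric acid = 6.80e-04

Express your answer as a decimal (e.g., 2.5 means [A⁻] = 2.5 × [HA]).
[A⁻]/[HA] = 0.896

pKa = −log(6.80e-04) = 3.1675. pH = pKa + log([A⁻]/[HA]). 3.12 = 3.1675 + log(ratio). log(ratio) = 3.12 − 3.1675 = -0.0475. ratio = 10^(-0.0475) = 0.896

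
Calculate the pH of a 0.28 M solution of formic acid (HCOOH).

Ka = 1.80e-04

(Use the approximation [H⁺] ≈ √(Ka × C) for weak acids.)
pH = 2.15

[H⁺] = √(Ka × C) = √(1.80e-04 × 0.28) = 7.0993e-03. pH = -log(7.0993e-03)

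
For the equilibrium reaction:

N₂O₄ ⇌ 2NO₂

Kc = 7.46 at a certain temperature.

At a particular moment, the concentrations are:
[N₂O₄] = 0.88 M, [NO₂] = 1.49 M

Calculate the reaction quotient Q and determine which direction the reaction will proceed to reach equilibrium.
Q = 2.523, Q < K, reaction proceeds forward (toward products)

Q = ([NO₂]^2) / ([N₂O₄])
  = ((1.49)^2) / ((0.88)) = 2.2201/0.88 = 2.523
Since Q = 2.523 < Kc = 7.46, the reaction proceeds forward (toward products) to reach equilibrium.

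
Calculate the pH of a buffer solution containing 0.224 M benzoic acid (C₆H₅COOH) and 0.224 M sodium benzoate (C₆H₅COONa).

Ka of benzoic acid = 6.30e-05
pH = 4.20

pKa = -log(6.30e-05) = 4.20. pH = pKa + log([A⁻]/[HA]) = 4.20 + log(0.224/0.224)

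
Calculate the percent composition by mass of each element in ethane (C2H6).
C: 79.88%, H: 20.11%

Molar mass of C2H6 = 30.07 g/mol
% C = (2 × 12.01) / 30.07 × 100% = 24.02 / 30.07 × 100% = 79.88%
% H = (6 × 1.008) / 30.07 × 100% = 6.048 / 30.07 × 100% = 20.11%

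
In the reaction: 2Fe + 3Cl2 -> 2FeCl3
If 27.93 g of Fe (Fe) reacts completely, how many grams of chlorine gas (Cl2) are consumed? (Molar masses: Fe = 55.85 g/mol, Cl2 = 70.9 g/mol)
Moles of Fe = 27.93 g ÷ 55.85 g/mol = 0.50009 mol
Mole ratio: 3 mol Cl2 / 2 mol Fe
Moles of Cl2 = 0.50009 × (3/2) = 0.750134 mol
Mass of Cl2 = 0.750134 mol × 70.9 g/mol = 53.18 g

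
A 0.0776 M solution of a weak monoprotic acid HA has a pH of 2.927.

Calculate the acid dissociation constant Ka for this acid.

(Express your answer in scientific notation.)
K_a = 1.83e-05

[H⁺] = 10^(−pH) = 10^(−2.927) = 1.183e-03 M. For HA ⇌ H⁺ + A⁻, Ka = x²/(C − x) = (1.183e-03)²/(0.0776 − 1.183e-03) = 1.83e-05.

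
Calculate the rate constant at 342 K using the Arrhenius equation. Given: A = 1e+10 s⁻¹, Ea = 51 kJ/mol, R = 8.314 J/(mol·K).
1.62e+02 s⁻¹

k = A·exp(-Ea/(R·T)) = 1e+10·exp(-51000/(8.314·342)) = 1e+10·exp(-17.9363) = 1e+10·1.6231e-08 = 1.62e+02 s⁻¹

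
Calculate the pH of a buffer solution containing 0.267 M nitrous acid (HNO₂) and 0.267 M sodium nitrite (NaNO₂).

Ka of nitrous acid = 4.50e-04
pH = 3.35

pKa = -log(4.50e-04) = 3.35. pH = pKa + log([A⁻]/[HA]) = 3.35 + log(0.267/0.267)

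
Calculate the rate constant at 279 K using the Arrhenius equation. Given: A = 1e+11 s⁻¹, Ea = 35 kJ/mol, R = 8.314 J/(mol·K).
2.80e+04 s⁻¹

k = A·exp(-Ea/(R·T)) = 1e+11·exp(-35000/(8.314·279)) = 1e+11·exp(-15.0888) = 1e+11·2.7992e-07 = 2.80e+04 s⁻¹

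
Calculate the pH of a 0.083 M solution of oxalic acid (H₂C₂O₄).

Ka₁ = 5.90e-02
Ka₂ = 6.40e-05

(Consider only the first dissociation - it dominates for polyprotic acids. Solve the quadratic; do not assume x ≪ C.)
pH = 1.33

x² + Ka₁·x − Ka₁·C = 0 with Ka₁ = 5.90e-02, C = 0.083.
x = (−Ka₁ + √(Ka₁² + 4·Ka₁·C))/2 = 4.6442e-02 M, so pH = 1.33.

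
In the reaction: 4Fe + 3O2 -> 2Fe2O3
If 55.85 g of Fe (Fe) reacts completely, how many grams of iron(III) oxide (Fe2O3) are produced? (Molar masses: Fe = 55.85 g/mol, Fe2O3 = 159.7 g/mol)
Moles of Fe = 55.85 g ÷ 55.85 g/mol = 1 mol
Mole ratio: 2 mol Fe2O3 / 4 mol Fe
Moles of Fe2O3 = 1 × (2/4) = 0.5 mol
Mass of Fe2O3 = 0.5 mol × 159.7 g/mol = 79.85 g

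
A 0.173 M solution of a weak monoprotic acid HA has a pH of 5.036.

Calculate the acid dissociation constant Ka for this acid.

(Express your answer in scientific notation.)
K_a = 4.90e-10

[H⁺] = 10^(−pH) = 10^(−5.036) = 9.204e-06 M. For HA ⇌ H⁺ + A⁻, Ka = x²/(C − x) = (9.204e-06)²/(0.173 − 9.204e-06) = 4.90e-10.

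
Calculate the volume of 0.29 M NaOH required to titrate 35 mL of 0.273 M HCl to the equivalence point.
V_{base} = 32.9 mL

At equivalence: moles acid = moles base.
moles HCl = 0.273 M × 0.035 L = 0.009555 mol
V_NaOH = 0.009555 mol ÷ 0.29 M = 0.03295 L = 32.9 mL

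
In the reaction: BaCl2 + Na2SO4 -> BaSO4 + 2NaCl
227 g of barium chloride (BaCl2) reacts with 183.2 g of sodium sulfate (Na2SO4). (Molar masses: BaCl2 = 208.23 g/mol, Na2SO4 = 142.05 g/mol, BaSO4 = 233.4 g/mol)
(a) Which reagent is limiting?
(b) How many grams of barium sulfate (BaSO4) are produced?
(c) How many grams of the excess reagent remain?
(a) BaCl2, (b) 254.4 g, (c) 28.35 g

Moles of BaCl2 = 227 g ÷ 208.23 g/mol = 1.09014 mol
Moles of Na2SO4 = 183.2 g ÷ 142.05 g/mol = 1.28969 mol
Moles ÷ coefficient: BaCl2: 1.09014/1 = 1.09, Na2SO4: 1.28969/1 = 1.29
(a) BaCl2 has the smaller value, so BaCl2 is the limiting reagent.
(b) Moles of BaSO4 = 1.09014 mol BaCl2 × (1/1) = 1.09014 mol; mass = 1.09014 mol × 233.4 g/mol = 254.4 g
(c) Na2SO4 consumed = 1.09014 × (1/1) = 1.09014 mol; remaining = 1.28969 − 1.09014 = 0.199546 mol; mass = 0.199546 mol × 142.05 g/mol = 28.35 g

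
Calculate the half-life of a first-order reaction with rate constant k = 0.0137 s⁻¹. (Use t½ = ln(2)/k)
50.59 s

t½ = ln(2)/k = 0.6931/0.0137 = 50.59 s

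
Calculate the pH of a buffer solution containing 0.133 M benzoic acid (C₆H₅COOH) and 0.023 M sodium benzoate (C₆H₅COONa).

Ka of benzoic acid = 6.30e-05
pH = 3.44

pKa = -log(6.30e-05) = 4.20. pH = pKa + log([A⁻]/[HA]) = 4.20 + log(0.023/0.133)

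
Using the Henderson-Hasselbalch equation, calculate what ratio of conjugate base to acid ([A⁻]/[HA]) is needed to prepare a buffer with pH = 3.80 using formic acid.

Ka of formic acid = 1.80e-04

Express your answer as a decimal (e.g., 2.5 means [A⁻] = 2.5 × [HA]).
[A⁻]/[HA] = 1.136

pKa = −log(1.80e-04) = 3.7447. pH = pKa + log([A⁻]/[HA]). 3.80 = 3.7447 + log(ratio). log(ratio) = 3.80 − 3.7447 = 0.0553. ratio = 10^(0.0553) = 1.136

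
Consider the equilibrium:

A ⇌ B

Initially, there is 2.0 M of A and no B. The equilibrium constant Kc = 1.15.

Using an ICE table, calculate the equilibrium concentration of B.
[B] = 1.070 M

ICE: [A] = 2.0 − x, [B] = x.
Kc = x/(2.0 − x) = 1.15 ⇒ x = 1.15·2.0/(1 + 1.15) = 2.3/2.15 = 1.07.
[B] = x = 1.070 M.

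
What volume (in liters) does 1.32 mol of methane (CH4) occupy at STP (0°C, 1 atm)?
At STP, 1 mol of gas occupies 22.4 L
Volume = 1.32 mol × 22.4 L/mol = 29.57 L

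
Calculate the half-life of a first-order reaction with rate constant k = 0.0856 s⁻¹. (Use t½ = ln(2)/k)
8.10 s

t½ = ln(2)/k = 0.6931/0.0856 = 8.10 s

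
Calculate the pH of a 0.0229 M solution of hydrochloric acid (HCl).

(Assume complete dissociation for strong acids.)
pH = 1.64

[H⁺] = 0.0229 M for strong acid. pH = -log[H⁺] = -log(0.0229)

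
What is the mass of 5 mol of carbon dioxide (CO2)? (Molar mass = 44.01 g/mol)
Mass = 5 mol × 44.01 g/mol = 220 g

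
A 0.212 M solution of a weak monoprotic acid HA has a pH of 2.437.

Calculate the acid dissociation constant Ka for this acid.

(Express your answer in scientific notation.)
K_a = 6.42e-05

[H⁺] = 10^(−pH) = 10^(−2.437) = 3.656e-03 M. For HA ⇌ H⁺ + A⁻, Ka = x²/(C − x) = (3.656e-03)²/(0.212 − 3.656e-03) = 6.42e-05.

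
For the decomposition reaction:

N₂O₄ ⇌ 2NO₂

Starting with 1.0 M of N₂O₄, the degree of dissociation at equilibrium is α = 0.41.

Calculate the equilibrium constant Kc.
K_c = 1.1397

x = α·[A]₀ = 0.41 × 1.0 = 0.41 M dissociated.
At eq: [N₂O₄] = 1.0 − 0.41 = 0.59 M; [NO₂] = 2x = 0.82 M.
Kc = [NO₂]²/[N₂O₄] = (0.82)²/0.59 = 1.14.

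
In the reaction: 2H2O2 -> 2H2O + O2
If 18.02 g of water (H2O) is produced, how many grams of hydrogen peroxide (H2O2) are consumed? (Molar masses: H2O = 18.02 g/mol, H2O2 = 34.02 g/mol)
Moles of H2O = 18.02 g ÷ 18.02 g/mol = 1 mol
Mole ratio: 2 mol H2O2 / 2 mol H2O
Moles of H2O2 = 1 × (2/2) = 1 mol
Mass of H2O2 = 1 mol × 34.02 g/mol = 34.02 g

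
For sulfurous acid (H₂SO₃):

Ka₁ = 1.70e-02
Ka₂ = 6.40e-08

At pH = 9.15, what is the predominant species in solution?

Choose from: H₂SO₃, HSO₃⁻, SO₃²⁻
SO₃²⁻

pKa1 = 1.77, pKa2 = 7.19. Each pKa is the crossover between adjacent species; pH = 9.15 lies in the region where SO₃²⁻ predominates.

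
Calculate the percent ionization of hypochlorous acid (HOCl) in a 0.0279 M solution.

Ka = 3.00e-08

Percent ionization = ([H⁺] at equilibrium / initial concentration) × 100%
Percent ionization = 0.104%

Let x = [H⁺]. Ka = x²/(C - x) ⇒ x² + (3.00e-08)x - (3.00e-08)(0.0279) = 0. x = 2.8916e-05. Percent = (2.8916e-05/0.0279) × 100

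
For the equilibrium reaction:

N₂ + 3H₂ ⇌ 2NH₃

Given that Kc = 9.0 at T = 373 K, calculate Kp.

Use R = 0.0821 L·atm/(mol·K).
K_p = 0.0096

Δn = (moles gaseous products) − (moles gaseous reactants) = -2
T = 373 K; RT = 0.0821 × 373 = 30.6233
Kp = Kc·(RT)^Δn = 9.0 × (30.6233)^-2 = 9.0 × 0.00106634 = 0.0096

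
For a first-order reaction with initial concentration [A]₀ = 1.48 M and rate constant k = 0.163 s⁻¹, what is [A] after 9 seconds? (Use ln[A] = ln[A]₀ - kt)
0.3413 M

ln[A] = ln[A]₀ - k·t = ln(1.48) - (0.163)·(9) = 0.3920 - 1.4670 = -1.0750
[A] = e^(-1.0750) = 0.3413 M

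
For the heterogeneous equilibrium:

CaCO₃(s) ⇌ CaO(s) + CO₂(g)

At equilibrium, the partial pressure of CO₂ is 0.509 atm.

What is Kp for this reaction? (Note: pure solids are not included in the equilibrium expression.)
K_p = 0.509

Solids (CaCO₃, CaO) have activity 1 and are excluded.
Kp = P(CO₂) = 0.509.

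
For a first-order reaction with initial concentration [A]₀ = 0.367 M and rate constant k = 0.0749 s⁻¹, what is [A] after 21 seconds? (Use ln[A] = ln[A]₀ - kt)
0.0761 M

ln[A] = ln[A]₀ - k·t = ln(0.367) - (0.0749)·(21) = -1.0024 - 1.5729 = -2.5753
[A] = e^(-2.5753) = 0.0761 M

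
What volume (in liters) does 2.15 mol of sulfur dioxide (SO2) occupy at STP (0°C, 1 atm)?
At STP, 1 mol of gas occupies 22.4 L
Volume = 2.15 mol × 22.4 L/mol = 48.16 L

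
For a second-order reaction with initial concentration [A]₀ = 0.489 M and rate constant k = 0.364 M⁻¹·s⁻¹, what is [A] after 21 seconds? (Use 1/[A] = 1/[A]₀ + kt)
0.1032 M

1/[A] = 1/[A]₀ + k·t = 1/0.489 + (0.364)·(21) = 2.0450 + 7.6440 = 9.6890
[A] = 1/9.6890 = 0.1032 M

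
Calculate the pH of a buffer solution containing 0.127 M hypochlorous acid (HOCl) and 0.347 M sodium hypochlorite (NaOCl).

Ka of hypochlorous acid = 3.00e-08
pH = 7.96

pKa = -log(3.00e-08) = 7.52. pH = pKa + log([A⁻]/[HA]) = 7.52 + log(0.347/0.127)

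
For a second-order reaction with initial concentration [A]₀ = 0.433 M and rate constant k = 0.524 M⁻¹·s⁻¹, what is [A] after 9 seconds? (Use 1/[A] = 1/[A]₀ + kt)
0.1423 M

1/[A] = 1/[A]₀ + k·t = 1/0.433 + (0.524)·(9) = 2.3095 + 4.7160 = 7.0255
[A] = 1/7.0255 = 0.1423 M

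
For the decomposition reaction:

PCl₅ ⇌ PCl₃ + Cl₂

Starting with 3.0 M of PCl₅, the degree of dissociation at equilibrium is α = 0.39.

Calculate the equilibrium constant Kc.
K_c = 0.7480

x = α·[A]₀ = 0.39 × 3.0 = 1.17 M dissociated.
At eq: [PCl₅] = 3.0 − 1.17 = 1.83 M; [PCl₃] = [Cl₂] = x = 1.17 M.
Kc = [PCl₃][Cl₂]/[PCl₅] = (1.17)²/1.83 = 0.748.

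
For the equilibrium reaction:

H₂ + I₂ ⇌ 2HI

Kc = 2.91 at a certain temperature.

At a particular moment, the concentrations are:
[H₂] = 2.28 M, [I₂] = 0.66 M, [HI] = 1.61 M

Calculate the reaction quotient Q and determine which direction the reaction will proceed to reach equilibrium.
Q = 1.723, Q < K, reaction proceeds forward (toward products)

Q = ([HI]^2) / ([H₂] × [I₂])
  = ((1.61)^2) / ((2.28)·(0.66)) = 2.5921/1.5048 = 1.723
Since Q = 1.723 < Kc = 2.91, the reaction proceeds forward (toward products) to reach equilibrium.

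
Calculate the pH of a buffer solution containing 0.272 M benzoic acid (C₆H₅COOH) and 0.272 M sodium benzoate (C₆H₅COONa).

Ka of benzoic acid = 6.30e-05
pH = 4.20

pKa = -log(6.30e-05) = 4.20. pH = pKa + log([A⁻]/[HA]) = 4.20 + log(0.272/0.272)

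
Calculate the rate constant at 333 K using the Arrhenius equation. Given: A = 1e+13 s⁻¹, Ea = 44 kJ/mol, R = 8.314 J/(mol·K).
1.25e+06 s⁻¹

k = A·exp(-Ea/(R·T)) = 1e+13·exp(-44000/(8.314·333)) = 1e+13·exp(-15.8927) = 1e+13·1.2528e-07 = 1.25e+06 s⁻¹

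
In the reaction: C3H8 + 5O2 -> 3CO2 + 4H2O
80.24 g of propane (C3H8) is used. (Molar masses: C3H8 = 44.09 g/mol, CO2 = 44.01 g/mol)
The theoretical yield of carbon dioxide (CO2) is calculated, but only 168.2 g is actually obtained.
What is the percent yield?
Moles of C3H8 = 80.24 g ÷ 44.09 g/mol = 1.81991 mol
Mole ratio: 3 mol CO2 / 1 mol C3H8
Moles of CO2 = 1.81991 × (3/1) = 5.45974 mol
Theoretical yield = 5.45974 mol × 44.01 g/mol = 240.28 g
Actual yield = 168.2 g
Percent yield = (168.2 / 240.28) × 100% = 70.0%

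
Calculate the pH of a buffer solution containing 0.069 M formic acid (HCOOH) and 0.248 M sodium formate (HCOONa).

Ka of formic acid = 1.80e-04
pH = 4.30

pKa = -log(1.80e-04) = 3.74. pH = pKa + log([A⁻]/[HA]) = 3.74 + log(0.248/0.069)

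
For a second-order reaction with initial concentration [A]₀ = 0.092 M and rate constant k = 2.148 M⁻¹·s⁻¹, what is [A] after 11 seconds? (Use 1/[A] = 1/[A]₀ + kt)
0.0290 M

1/[A] = 1/[A]₀ + k·t = 1/0.092 + (2.148)·(11) = 10.8696 + 23.6280 = 34.4976
[A] = 1/34.4976 = 0.0290 M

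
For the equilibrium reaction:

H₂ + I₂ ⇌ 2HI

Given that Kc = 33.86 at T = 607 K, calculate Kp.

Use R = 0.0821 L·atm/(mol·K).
K_p = 33.8600

Δn = (moles gaseous products) − (moles gaseous reactants) = 0
T = 607 K; RT = 0.0821 × 607 = 49.8347
Kp = Kc·(RT)^Δn = 33.86 × (49.8347)^0 = 33.86 × 1 = 33.8600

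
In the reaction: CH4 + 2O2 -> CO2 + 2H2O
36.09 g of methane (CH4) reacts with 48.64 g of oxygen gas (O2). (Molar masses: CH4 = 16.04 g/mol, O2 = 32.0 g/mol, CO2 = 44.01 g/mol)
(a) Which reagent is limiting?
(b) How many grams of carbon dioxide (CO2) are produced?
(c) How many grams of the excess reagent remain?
(a) O2, (b) 33.45 g, (c) 23.9 g

Moles of CH4 = 36.09 g ÷ 16.04 g/mol = 2.25 mol
Moles of O2 = 48.64 g ÷ 32.0 g/mol = 1.52 mol
Moles ÷ coefficient: CH4: 2.25/1 = 2.25, O2: 1.52/2 = 0.76
(a) O2 has the smaller value, so O2 is the limiting reagent.
(b) Moles of CO2 = 1.52 mol O2 × (1/2) = 0.76 mol; mass = 0.76 mol × 44.01 g/mol = 33.45 g
(c) CH4 consumed = 1.52 × (1/2) = 0.76 mol; remaining = 2.25 − 0.76 = 1.49 mol; mass = 1.49 mol × 16.04 g/mol = 23.9 g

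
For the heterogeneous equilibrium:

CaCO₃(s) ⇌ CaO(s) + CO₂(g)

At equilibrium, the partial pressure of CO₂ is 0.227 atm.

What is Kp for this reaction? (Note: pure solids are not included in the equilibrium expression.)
K_p = 0.227

Solids (CaCO₃, CaO) have activity 1 and are excluded.
Kp = P(CO₂) = 0.227.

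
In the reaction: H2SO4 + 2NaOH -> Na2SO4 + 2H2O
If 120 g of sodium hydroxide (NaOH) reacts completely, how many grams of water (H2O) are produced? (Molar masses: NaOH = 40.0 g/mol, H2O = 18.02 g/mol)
Moles of NaOH = 120 g ÷ 40.0 g/mol = 3 mol
Mole ratio: 2 mol H2O / 2 mol NaOH
Moles of H2O = 3 × (2/2) = 3 mol
Mass of H2O = 3 mol × 18.02 g/mol = 54.06 g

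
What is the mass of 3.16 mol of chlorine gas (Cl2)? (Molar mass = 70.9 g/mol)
Mass = 3.16 mol × 70.9 g/mol = 224 g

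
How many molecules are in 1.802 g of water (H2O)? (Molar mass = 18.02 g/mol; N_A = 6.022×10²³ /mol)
Moles = 1.802 g ÷ 18.02 g/mol = 0.1 mol
Molecules = 0.1 mol × 6.022×10²³ /mol = 6.022e+22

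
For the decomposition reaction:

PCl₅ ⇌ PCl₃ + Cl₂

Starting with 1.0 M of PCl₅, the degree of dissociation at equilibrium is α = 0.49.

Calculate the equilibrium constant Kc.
K_c = 0.4708

x = α·[A]₀ = 0.49 × 1.0 = 0.49 M dissociated.
At eq: [PCl₅] = 1.0 − 0.49 = 0.51 M; [PCl₃] = [Cl₂] = x = 0.49 M.
Kc = [PCl₃][Cl₂]/[PCl₅] = (0.49)²/0.51 = 0.4708.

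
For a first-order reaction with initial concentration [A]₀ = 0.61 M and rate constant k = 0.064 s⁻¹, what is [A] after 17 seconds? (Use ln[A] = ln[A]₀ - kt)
0.2055 M

ln[A] = ln[A]₀ - k·t = ln(0.61) - (0.064)·(17) = -0.4943 - 1.0880 = -1.5823
[A] = e^(-1.5823) = 0.2055 M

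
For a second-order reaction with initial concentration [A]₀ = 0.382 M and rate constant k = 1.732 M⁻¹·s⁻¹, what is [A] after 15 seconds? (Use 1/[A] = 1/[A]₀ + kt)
0.0350 M

1/[A] = 1/[A]₀ + k·t = 1/0.382 + (1.732)·(15) = 2.6178 + 25.9800 = 28.5978
[A] = 1/28.5978 = 0.0350 M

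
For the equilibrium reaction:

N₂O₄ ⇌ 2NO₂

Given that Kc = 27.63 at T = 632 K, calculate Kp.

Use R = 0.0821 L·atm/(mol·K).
K_p = 1.43e+03

Δn = (moles gaseous products) − (moles gaseous reactants) = 1
T = 632 K; RT = 0.0821 × 632 = 51.8872
Kp = Kc·(RT)^Δn = 27.63 × (51.8872)^1 = 27.63 × 51.8872 = 1.43e+03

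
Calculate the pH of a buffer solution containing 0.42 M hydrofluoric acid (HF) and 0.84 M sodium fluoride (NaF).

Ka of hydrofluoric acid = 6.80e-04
pH = 3.47

pKa = -log(6.80e-04) = 3.17. pH = pKa + log([A⁻]/[HA]) = 3.17 + log(0.84/0.42)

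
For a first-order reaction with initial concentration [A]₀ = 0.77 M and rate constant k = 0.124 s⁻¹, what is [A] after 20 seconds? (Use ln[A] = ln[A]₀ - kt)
0.0645 M

ln[A] = ln[A]₀ - k·t = ln(0.77) - (0.124)·(20) = -0.2614 - 2.4800 = -2.7414
[A] = e^(-2.7414) = 0.0645 M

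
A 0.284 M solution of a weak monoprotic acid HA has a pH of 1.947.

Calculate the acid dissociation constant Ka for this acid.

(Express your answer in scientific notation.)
K_a = 4.68e-04

[H⁺] = 10^(−pH) = 10^(−1.947) = 1.130e-02 M. For HA ⇌ H⁺ + A⁻, Ka = x²/(C − x) = (1.130e-02)²/(0.284 − 1.130e-02) = 4.68e-04.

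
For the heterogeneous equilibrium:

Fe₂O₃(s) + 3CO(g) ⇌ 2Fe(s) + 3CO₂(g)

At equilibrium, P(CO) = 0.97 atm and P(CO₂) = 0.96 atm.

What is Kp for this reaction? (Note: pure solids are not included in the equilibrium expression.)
K_p = 0.969

Solids (Fe₂O₃, Fe) are excluded.
Kp = P(CO₂)³/P(CO)³ = (0.96)³/(0.97)³ = 0.8847/0.9127 = 0.969.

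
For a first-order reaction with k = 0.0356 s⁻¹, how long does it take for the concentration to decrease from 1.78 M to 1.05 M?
14.83 s

From ln[A] = ln[A]₀ - k·t: t = ln([A]₀/[A])/k = ln(1.78/1.05)/0.0356 = ln(1.6952)/0.0356 = 0.5278/0.0356 = 14.83 s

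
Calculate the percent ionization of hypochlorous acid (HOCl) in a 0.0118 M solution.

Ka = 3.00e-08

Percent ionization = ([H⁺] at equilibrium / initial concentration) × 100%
Percent ionization = 0.159%

Let x = [H⁺]. Ka = x²/(C - x) ⇒ x² + (3.00e-08)x - (3.00e-08)(0.0118) = 0. x = 1.8800e-05. Percent = (1.8800e-05/0.0118) × 100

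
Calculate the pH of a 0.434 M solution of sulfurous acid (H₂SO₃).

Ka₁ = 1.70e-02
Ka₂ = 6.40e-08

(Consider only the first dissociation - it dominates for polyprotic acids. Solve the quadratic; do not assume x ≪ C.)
pH = 1.11

x² + Ka₁·x − Ka₁·C = 0 with Ka₁ = 1.70e-02, C = 0.434.
x = (−Ka₁ + √(Ka₁² + 4·Ka₁·C))/2 = 7.7815e-02 M, so pH = 1.11.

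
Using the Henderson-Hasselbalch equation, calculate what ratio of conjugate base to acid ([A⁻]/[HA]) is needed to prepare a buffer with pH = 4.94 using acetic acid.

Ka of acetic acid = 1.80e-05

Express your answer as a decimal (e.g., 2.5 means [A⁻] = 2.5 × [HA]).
[A⁻]/[HA] = 1.568

pKa = −log(1.80e-05) = 4.7447. pH = pKa + log([A⁻]/[HA]). 4.94 = 4.7447 + log(ratio). log(ratio) = 4.94 − 4.7447 = 0.1953. ratio = 10^(0.1953) = 1.568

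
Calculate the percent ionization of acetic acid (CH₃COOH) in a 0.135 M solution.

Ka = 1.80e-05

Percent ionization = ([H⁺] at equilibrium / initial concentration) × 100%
Percent ionization = 1.15%

Let x = [H⁺]. Ka = x²/(C - x) ⇒ x² + (1.80e-05)x - (1.80e-05)(0.135) = 0. x = 1.5499e-03. Percent = (1.5499e-03/0.135) × 100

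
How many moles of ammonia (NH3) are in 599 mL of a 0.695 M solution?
Moles = Molarity × Volume (L)
Moles = 0.695 M × 0.599 L = 0.4163 mol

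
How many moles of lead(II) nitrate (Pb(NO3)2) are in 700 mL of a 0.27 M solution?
Moles = Molarity × Volume (L)
Moles = 0.27 M × 0.7 L = 0.189 mol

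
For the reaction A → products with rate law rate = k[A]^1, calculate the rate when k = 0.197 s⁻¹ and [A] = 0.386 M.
0.07604 M/s

rate = k·[A]^1 = 0.197·(0.386)^1 = 0.197·0.386 = 0.07604 M/s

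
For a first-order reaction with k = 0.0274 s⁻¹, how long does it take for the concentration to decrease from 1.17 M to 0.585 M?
25.30 s

From ln[A] = ln[A]₀ - k·t: t = ln([A]₀/[A])/k = ln(1.17/0.585)/0.0274 = ln(2.0000)/0.0274 = 0.6931/0.0274 = 25.30 s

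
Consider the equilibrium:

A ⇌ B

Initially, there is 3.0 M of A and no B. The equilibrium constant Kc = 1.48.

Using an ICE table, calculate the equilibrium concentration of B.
[B] = 1.790 M

ICE: [A] = 3.0 − x, [B] = x.
Kc = x/(3.0 − x) = 1.48 ⇒ x = 1.48·3.0/(1 + 1.48) = 4.44/2.48 = 1.79.
[B] = x = 1.790 M.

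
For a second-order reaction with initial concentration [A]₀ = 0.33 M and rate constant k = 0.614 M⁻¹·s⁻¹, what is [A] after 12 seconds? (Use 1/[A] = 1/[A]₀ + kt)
0.0962 M

1/[A] = 1/[A]₀ + k·t = 1/0.33 + (0.614)·(12) = 3.0303 + 7.3680 = 10.3983
[A] = 1/10.3983 = 0.0962 M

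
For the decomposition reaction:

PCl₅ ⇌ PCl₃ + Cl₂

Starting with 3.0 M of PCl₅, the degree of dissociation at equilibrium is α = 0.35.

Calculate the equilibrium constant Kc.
K_c = 0.5654

x = α·[A]₀ = 0.35 × 3.0 = 1.05 M dissociated.
At eq: [PCl₅] = 3.0 − 1.05 = 1.95 M; [PCl₃] = [Cl₂] = x = 1.05 M.
Kc = [PCl₃][Cl₂]/[PCl₅] = (1.05)²/1.95 = 0.5654.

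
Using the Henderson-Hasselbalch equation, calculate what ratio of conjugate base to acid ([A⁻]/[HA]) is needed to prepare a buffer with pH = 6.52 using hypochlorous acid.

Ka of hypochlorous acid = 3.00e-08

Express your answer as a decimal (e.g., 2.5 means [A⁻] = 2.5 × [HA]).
[A⁻]/[HA] = 0.099

pKa = −log(3.00e-08) = 7.5229. pH = pKa + log([A⁻]/[HA]). 6.52 = 7.5229 + log(ratio). log(ratio) = 6.52 − 7.5229 = -1.0029. ratio = 10^(-1.0029) = 0.099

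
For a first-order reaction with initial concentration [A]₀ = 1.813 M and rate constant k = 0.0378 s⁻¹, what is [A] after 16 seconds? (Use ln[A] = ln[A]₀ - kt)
0.9902 M

ln[A] = ln[A]₀ - k·t = ln(1.813) - (0.0378)·(16) = 0.5950 - 0.6048 = -0.0098
[A] = e^(-0.0098) = 0.9902 M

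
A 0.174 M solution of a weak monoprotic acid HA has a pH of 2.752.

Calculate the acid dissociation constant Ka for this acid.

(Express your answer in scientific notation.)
K_a = 1.82e-05

[H⁺] = 10^(−pH) = 10^(−2.752) = 1.770e-03 M. For HA ⇌ H⁺ + A⁻, Ka = x²/(C − x) = (1.770e-03)²/(0.174 − 1.770e-03) = 1.82e-05.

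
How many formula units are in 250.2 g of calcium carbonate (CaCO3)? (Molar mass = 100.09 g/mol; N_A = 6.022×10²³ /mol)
Moles = 250.2 g ÷ 100.09 g/mol = 2.49975 mol
Formula units = 2.49975 mol × 6.022×10²³ /mol = 1.505e+24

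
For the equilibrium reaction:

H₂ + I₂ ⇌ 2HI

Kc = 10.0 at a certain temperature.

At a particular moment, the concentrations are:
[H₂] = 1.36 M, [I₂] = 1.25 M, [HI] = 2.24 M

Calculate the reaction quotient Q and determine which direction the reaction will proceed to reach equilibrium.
Q = 2.952, Q < K, reaction proceeds forward (toward products)

Q = ([HI]^2) / ([H₂] × [I₂])
  = ((2.24)^2) / ((1.36)·(1.25)) = 5.0176/1.7 = 2.952
Since Q = 2.952 < Kc = 10.0, the reaction proceeds forward (toward products) to reach equilibrium.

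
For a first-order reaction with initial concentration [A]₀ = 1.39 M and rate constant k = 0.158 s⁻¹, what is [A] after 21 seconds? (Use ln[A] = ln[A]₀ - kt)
0.0504 M

ln[A] = ln[A]₀ - k·t = ln(1.39) - (0.158)·(21) = 0.3293 - 3.3180 = -2.9887
[A] = e^(-2.9887) = 0.0504 M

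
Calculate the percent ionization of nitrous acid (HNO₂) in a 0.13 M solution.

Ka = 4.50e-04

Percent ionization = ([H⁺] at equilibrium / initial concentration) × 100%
Percent ionization = 5.71%

Let x = [H⁺]. Ka = x²/(C - x) ⇒ x² + (4.50e-04)x - (4.50e-04)(0.13) = 0. x = 7.4268e-03. Percent = (7.4268e-03/0.13) × 100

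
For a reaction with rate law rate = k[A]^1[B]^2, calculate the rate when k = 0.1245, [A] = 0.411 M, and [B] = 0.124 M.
0.0007868 M/s

rate = k·[A]^1·[B]^2 = 0.1245·(0.411)^1·(0.124)^2 = 0.1245·0.411·0.015376 = 0.0007868 M/s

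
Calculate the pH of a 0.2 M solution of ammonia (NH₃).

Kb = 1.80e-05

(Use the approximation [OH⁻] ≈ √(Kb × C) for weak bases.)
pH = 11.28

[OH⁻] = √(Kb × C) = √(1.80e-05 × 0.2) = 1.8974e-03. pOH = 2.72, pH = 14 - pOH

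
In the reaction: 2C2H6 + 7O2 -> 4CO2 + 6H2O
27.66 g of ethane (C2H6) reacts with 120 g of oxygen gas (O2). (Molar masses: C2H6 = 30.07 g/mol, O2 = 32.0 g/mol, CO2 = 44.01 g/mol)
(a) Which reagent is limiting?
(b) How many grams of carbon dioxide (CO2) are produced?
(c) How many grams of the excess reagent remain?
(a) C2H6, (b) 80.97 g, (c) 16.98 g

Moles of C2H6 = 27.66 g ÷ 30.07 g/mol = 0.919854 mol
Moles of O2 = 120 g ÷ 32.0 g/mol = 3.75 mol
Moles ÷ coefficient: C2H6: 0.919854/2 = 0.4599, O2: 3.75/7 = 0.5357
(a) C2H6 has the smaller value, so C2H6 is the limiting reagent.
(b) Moles of CO2 = 0.919854 mol C2H6 × (4/2) = 1.83971 mol; mass = 1.83971 mol × 44.01 g/mol = 80.97 g
(c) O2 consumed = 0.919854 × (7/2) = 3.21949 mol; remaining = 3.75 − 3.21949 = 0.530512 mol; mass = 0.530512 mol × 32.0 g/mol = 16.98 g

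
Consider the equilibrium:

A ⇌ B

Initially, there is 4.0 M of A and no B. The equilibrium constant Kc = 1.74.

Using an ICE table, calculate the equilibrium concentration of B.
[B] = 2.540 M

ICE: [A] = 4.0 − x, [B] = x.
Kc = x/(4.0 − x) = 1.74 ⇒ x = 1.74·4.0/(1 + 1.74) = 6.96/2.74 = 2.54.
[B] = x = 2.540 M.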